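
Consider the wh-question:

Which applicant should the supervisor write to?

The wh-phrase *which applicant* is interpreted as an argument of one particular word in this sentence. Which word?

to

Pre-movement form: The supervisor should write to which applicant.
'which applicant' is the object of the preposition 'to'. It moves to the left edge, and the trace sits right after 'to':
Which applicant should the supervisor write to ___?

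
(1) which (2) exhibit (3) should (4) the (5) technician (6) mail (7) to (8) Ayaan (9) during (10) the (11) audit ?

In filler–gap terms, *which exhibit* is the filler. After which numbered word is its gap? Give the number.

6

Pre-movement form: The technician should mail which exhibit to Ayaan during the audit.
'which exhibit' is the direct object of 'mail'. Wh-movement fronts it, leaving a gap right after 'mail':
Which exhibit should the technician mail ___ to Ayaan during the audit?
'mail' is word 6.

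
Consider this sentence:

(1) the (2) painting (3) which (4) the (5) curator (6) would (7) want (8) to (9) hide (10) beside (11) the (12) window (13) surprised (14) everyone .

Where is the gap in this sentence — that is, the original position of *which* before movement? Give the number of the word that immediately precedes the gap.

The filler 'which' is interpreted as the direct object of 'hide'. Wh-movement fronts it, leaving a gap right after 'hide':
The painting which the curator would want to hide ___ beside the window surprised everyone.
'hide' is word 9.

9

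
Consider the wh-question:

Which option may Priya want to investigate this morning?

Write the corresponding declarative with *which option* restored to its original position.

'which option' is the direct object of 'investigate'. It moves to the left edge, and the trace sits right after 'investigate':
Which option may Priya want to investigate ___ this morning?

Priya may want to investigate which option this morning.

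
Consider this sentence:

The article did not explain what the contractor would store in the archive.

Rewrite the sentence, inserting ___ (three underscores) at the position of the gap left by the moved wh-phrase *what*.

Underlying clause: The contractor would store what in the archive.
The filler 'what' is interpreted as the direct object of 'store'. The gap is right after 'store'.

The article did not explain what the contractor would store ___ in the archive.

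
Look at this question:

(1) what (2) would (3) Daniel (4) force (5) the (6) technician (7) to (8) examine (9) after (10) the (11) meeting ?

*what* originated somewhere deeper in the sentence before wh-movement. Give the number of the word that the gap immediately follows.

Pre-movement form: Daniel would force the technician to examine what after the meeting.
'what' functions as the direct object of 'examine'. Fronting leaves a gap immediately after 'examine':
What would Daniel force the technician to examine ___ after the meeting?
'examine' is word 8.

8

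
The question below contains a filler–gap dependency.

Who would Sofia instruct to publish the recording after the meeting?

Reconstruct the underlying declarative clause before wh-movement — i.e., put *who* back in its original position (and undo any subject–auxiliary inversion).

Sofia would instruct who to publish the recording after the meeting.

The filler 'who' is interpreted as the direct object of 'instruct'. Fronting leaves a gap immediately after 'instruct':
Who would Sofia instruct ___ to publish the recording after the meeting?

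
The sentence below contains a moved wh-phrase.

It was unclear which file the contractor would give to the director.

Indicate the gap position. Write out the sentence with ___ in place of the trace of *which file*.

Underlying clause: The contractor would give which file to the director.
'which file' functions as the direct object of 'give'. The gap is right after 'give'.

It was unclear which file the contractor would give ___ to the director.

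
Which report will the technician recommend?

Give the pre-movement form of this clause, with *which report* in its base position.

'which report' functions as the direct object of 'recommend'. It moves to the left edge, and the trace sits right after 'recommend':
Which report will the technician recommend ___?

The technician will recommend which report.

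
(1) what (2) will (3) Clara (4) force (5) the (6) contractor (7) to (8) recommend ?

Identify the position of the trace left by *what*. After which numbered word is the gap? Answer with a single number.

8

Pre-movement form: Clara will force the contractor to recommend what.
'what' is the direct object of 'recommend'. Fronting leaves a gap immediately after 'recommend':
What will Clara force the contractor to recommend ___?
'recommend' is word 8.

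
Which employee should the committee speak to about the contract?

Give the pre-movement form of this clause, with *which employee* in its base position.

The committee should speak to which employee about the contract.

'which employee' functions as the object of the preposition 'to'. Fronting leaves a gap immediately after 'to':
Which employee should the committee speak to ___ about the contract?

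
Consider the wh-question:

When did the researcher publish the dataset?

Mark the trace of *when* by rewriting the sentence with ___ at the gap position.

When did the researcher publish the dataset ___?

Underlying clause: The researcher did publish the dataset when.
'when' is the temporal adjunct. The gap is right after 'dataset'.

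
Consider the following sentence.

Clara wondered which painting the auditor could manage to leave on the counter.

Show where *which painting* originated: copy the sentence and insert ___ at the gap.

Clara wondered which painting the auditor could manage to leave ___ on the counter.

Before movement: The auditor could manage to leave which painting on the counter.
'which painting' functions as the direct object of 'leave'. The gap is right after 'leave'.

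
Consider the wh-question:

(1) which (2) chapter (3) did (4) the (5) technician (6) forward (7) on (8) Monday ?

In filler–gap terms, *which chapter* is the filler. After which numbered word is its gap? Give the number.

6

In situ: The technician did forward which chapter on Monday.
'which chapter' functions as the direct object of 'forward'. It moves to the left edge, and the trace sits right after 'forward':
Which chapter did the technician forward ___ on Monday?
'forward' is word 6.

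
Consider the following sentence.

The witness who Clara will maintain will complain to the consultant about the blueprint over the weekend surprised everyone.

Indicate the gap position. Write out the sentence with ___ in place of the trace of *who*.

'who' functions as the subject of the clause embedded under 'maintain'. The gap is right after 'maintain'.

The witness who Clara will maintain ___ will complain to the consultant about the blueprint over the weekend surprised everyone.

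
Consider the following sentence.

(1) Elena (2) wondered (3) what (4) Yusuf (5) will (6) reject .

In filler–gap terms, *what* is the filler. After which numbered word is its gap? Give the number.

6

Pre-movement form: Yusuf will reject what.
'what' is the direct object of 'reject'. Wh-movement fronts it, leaving a gap right after 'reject':
Elena wondered what Yusuf will reject ___.
'reject' is word 6.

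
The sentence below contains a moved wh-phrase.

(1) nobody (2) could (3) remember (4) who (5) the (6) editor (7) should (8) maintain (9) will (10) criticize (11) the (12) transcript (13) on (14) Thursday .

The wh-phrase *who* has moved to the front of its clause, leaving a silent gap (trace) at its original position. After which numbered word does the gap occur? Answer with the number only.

8

Underlying clause: The editor should maintain who will criticize the transcript on Thursday.
'who' functions as the subject of the clause embedded under 'maintain'. Fronting leaves a gap immediately after 'maintain':
Nobody could remember who the editor should maintain ___ will criticize the transcript on Thursday.
'maintain' is word 8.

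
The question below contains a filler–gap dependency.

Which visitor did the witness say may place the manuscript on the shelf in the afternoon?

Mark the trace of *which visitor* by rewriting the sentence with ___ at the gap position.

Underlying clause: The witness did say which visitor may place the manuscript on the shelf in the afternoon.
'which visitor' functions as the subject of the clause embedded under 'say'. The gap is right after 'say'.

Which visitor did the witness say ___ may place the manuscript on the shelf in the afternoon?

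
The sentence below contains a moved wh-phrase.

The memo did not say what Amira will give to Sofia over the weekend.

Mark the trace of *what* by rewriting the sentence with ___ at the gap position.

The memo did not say what Amira will give ___ to Sofia over the weekend.

In situ: Amira will give what to Sofia over the weekend.
The filler 'what' is interpreted as the direct object of 'give'. The gap is right after 'give'.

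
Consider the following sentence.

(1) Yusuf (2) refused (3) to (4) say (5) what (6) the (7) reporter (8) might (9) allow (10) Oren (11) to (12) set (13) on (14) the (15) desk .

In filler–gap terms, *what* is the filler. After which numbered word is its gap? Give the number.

12

Pre-movement form: The reporter might allow Oren to set what on the desk.
The filler 'what' is interpreted as the direct object of 'set'. It moves to the left edge, and the trace sits right after 'set':
Yusuf refused to say what the reporter might allow Oren to set ___ on the desk.
'set' is word 12.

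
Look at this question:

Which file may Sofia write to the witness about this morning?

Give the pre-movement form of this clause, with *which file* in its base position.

Sofia may write to the witness about which file this morning.

The filler 'which file' is interpreted as the object of the preposition 'about'. Wh-movement fronts it, leaving a gap right after 'about':
Which file may Sofia write to the witness about ___ this morning?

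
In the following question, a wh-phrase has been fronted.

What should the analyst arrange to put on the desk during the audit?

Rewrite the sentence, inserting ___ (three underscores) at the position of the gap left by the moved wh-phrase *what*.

What should the analyst arrange to put ___ on the desk during the audit?

Underlying clause: The analyst should arrange to put what on the desk during the audit.
The filler 'what' is interpreted as the direct object of 'put'. The gap is right after 'put'.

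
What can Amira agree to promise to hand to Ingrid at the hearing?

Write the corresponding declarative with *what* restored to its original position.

'what' functions as the direct object of 'hand'. Fronting leaves a gap immediately after 'hand':
What can Amira agree to promise to hand ___ to Ingrid at the hearing?

Amira can agree to promise to hand what to Ingrid at the hearing.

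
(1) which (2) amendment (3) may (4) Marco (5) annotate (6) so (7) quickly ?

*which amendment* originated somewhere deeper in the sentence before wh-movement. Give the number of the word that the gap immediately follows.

5

Pre-movement form: Marco may annotate which amendment so quickly.
'which amendment' functions as the direct object of 'annotate'. It moves to the left edge, and the trace sits right after 'annotate':
Which amendment may Marco annotate ___ so quickly?
'annotate' is word 5.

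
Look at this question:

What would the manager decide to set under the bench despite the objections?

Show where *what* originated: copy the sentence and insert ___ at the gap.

What would the manager decide to set ___ under the bench despite the objections?

In situ: The manager would decide to set what under the bench despite the objections.
'what' functions as the direct object of 'set'. The gap is right after 'set'.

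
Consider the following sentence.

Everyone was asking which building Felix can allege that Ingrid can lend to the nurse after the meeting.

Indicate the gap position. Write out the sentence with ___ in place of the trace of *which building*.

Everyone was asking which building Felix can allege that Ingrid can lend ___ to the nurse after the meeting.

Before movement: Felix can allege that Ingrid can lend which building to the nurse after the meeting.
'which building' is the direct object of 'lend'. The gap is right after 'lend'.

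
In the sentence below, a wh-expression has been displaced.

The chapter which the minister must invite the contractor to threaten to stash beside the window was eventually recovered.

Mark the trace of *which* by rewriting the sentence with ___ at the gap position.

The chapter which the minister must invite the contractor to threaten to stash ___ beside the window was eventually recovered.

The filler 'which' is interpreted as the direct object of 'stash'. The gap is right after 'stash'.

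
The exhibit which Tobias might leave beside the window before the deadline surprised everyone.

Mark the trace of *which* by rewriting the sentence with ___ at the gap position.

The exhibit which Tobias might leave ___ beside the window before the deadline surprised everyone.

'which' is the direct object of 'leave'. The gap is right after 'leave'.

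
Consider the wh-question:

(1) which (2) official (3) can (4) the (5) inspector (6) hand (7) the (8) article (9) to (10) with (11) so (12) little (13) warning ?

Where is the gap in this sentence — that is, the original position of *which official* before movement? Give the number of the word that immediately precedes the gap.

Pre-movement form: The inspector can hand the article to which official with so little warning.
The filler 'which official' is interpreted as the object of the preposition 'to' (recipient of 'hand'). Fronting leaves a gap immediately after 'to':
Which official can the inspector hand the article to ___ with so little warning?
'to' is word 9.

9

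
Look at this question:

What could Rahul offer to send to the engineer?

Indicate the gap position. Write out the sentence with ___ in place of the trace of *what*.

What could Rahul offer to send ___ to the engineer?

Underlying clause: Rahul could offer to send what to the engineer.
'what' is the direct object of 'send'. The gap is right after 'send'.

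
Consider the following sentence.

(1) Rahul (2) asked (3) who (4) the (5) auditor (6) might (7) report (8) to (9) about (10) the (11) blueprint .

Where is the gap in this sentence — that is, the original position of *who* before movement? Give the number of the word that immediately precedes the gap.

8

In situ: The auditor might report to who about the blueprint.
'who' functions as the object of the preposition 'to'. Fronting leaves a gap immediately after 'to':
Rahul asked who the auditor might report to ___ about the blueprint.
'to' is word 8.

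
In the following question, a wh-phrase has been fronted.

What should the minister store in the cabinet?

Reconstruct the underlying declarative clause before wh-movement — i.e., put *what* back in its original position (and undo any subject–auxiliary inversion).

The minister should store what in the cabinet.

The filler 'what' is interpreted as the direct object of 'store'. Wh-movement fronts it, leaving a gap right after 'store':
What should the minister store ___ in the cabinet?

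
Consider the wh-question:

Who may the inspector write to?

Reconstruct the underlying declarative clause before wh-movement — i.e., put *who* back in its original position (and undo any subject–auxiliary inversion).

The inspector may write to who.

'who' is the object of the preposition 'to'. It moves to the left edge, and the trace sits right after 'to':
Who may the inspector write to ___?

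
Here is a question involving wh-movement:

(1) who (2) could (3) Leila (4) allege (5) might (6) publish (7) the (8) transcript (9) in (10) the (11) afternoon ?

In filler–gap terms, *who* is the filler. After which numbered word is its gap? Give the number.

4

Before movement: Leila could allege who might publish the transcript in the afternoon.
The filler 'who' is interpreted as the subject of the clause embedded under 'allege'. It moves to the left edge, and the trace sits right after 'allege':
Who could Leila allege ___ might publish the transcript in the afternoon?
'allege' is word 4.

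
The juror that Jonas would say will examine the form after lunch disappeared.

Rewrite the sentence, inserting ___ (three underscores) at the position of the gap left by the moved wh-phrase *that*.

The juror that Jonas would say ___ will examine the form after lunch disappeared.

The filler 'that' is interpreted as the subject of the clause embedded under 'say'. The gap is right after 'say'.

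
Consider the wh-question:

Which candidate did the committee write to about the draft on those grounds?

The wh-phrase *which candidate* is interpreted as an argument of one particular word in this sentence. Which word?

to

Before movement: The committee did write to which candidate about the draft on those grounds.
The filler 'which candidate' is interpreted as the object of the preposition 'to'. Fronting leaves a gap immediately after 'to':
Which candidate did the committee write to ___ about the draft on those grounds?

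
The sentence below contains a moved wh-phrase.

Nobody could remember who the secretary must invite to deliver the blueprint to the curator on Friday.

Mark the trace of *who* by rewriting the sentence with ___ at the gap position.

Nobody could remember who the secretary must invite ___ to deliver the blueprint to the curator on Friday.

Pre-movement form: The secretary must invite who to deliver the blueprint to the curator on Friday.
'who' functions as the direct object of 'invite'. The gap is right after 'invite'.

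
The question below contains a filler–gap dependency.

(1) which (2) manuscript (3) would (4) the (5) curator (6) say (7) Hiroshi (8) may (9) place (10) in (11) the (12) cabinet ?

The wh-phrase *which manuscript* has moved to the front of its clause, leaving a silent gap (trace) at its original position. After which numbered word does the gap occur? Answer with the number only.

9

Underlying clause: The curator would say Hiroshi may place which manuscript in the cabinet.
The filler 'which manuscript' is interpreted as the direct object of 'place'. It moves to the left edge, and the trace sits right after 'place':
Which manuscript would the curator say Hiroshi may place ___ in the cabinet?
'place' is word 9.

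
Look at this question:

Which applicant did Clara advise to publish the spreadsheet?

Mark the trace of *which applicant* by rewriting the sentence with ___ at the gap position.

Underlying clause: Clara did advise which applicant to publish the spreadsheet.
The filler 'which applicant' is interpreted as the direct object of 'advise'. The gap is right after 'advise'.

Which applicant did Clara advise ___ to publish the spreadsheet?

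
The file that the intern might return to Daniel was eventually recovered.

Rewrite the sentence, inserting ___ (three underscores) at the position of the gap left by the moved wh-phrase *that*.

The file that the intern might return ___ to Daniel was eventually recovered.

The filler 'that' is interpreted as the direct object of 'return'. The gap is right after 'return'.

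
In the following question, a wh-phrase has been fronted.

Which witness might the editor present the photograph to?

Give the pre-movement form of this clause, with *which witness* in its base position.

The editor might present the photograph to which witness.

The filler 'which witness' is interpreted as the object of the preposition 'to' (recipient of 'present'). Fronting leaves a gap immediately after 'to':
Which witness might the editor present the photograph to ___?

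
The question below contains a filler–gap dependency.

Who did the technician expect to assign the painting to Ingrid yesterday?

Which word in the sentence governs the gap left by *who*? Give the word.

expect

Pre-movement form: The technician did expect who to assign the painting to Ingrid yesterday.
'who' is the direct object of 'expect'. Wh-movement fronts it, leaving a gap right after 'expect':
Who did the technician expect ___ to assign the painting to Ingrid yesterday?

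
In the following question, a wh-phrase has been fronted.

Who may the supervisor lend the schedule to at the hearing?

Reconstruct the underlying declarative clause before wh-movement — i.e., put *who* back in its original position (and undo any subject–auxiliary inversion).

The supervisor may lend the schedule to who at the hearing.

'who' functions as the object of the preposition 'to' (recipient of 'lend'). Fronting leaves a gap immediately after 'to':
Who may the supervisor lend the schedule to ___ at the hearing?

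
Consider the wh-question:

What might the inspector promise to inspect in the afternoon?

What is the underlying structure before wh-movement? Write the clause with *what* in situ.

'what' is the direct object of 'inspect'. Fronting leaves a gap immediately after 'inspect':
What might the inspector promise to inspect ___ in the afternoon?

The inspector might promise to inspect what in the afternoon.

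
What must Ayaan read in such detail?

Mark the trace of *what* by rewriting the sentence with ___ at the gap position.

In situ: Ayaan must read what in such detail.
'what' functions as the direct object of 'read'. The gap is right after 'read'.

What must Ayaan read ___ in such detail?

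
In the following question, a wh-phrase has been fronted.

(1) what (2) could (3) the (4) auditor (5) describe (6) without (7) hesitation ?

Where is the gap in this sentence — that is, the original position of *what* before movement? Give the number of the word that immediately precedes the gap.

5

Pre-movement form: The auditor could describe what without hesitation.
'what' functions as the direct object of 'describe'. Wh-movement fronts it, leaving a gap right after 'describe':
What could the auditor describe ___ without hesitation?
'describe' is word 5.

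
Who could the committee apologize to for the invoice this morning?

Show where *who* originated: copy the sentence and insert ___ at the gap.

Who could the committee apologize to ___ for the invoice this morning?

Pre-movement form: The committee could apologize to who for the invoice this morning.
'who' functions as the object of the preposition 'to'. The gap is right after 'to'.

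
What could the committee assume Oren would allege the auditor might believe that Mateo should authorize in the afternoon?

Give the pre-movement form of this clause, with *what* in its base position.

The committee could assume Oren would allege the auditor might believe that Mateo should authorize what in the afternoon.

'what' functions as the direct object of 'authorize'. Fronting leaves a gap immediately after 'authorize':
What could the committee assume Oren would allege the auditor might believe that Mateo should authorize ___ in the afternoon?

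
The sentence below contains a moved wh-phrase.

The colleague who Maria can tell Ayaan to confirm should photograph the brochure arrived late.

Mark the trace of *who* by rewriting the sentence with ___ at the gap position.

'who' functions as the subject of the clause embedded under 'confirm'. The gap is right after 'confirm'.

The colleague who Maria can tell Ayaan to confirm ___ should photograph the brochure arrived late.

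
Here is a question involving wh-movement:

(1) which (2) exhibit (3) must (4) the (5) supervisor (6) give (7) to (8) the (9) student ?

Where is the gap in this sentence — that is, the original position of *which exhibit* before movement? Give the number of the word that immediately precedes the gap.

Before movement: The supervisor must give which exhibit to the student.
The filler 'which exhibit' is interpreted as the direct object of 'give'. It moves to the left edge, and the trace sits right after 'give':
Which exhibit must the supervisor give ___ to the student?
'give' is word 6.

6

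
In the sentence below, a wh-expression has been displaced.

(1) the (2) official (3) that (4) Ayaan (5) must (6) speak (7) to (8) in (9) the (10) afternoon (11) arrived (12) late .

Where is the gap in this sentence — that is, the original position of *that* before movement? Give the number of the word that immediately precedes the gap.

7

The filler 'that' is interpreted as the object of the preposition 'to'. It moves to the left edge, and the trace sits right after 'to':
The official that Ayaan must speak to ___ in the afternoon arrived late.
'to' is word 7.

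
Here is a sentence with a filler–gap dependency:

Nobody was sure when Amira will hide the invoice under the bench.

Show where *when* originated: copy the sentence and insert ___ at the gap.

Pre-movement form: Amira will hide the invoice under the bench when.
'when' is the temporal adjunct. The gap is right after 'bench'.

Nobody was sure when Amira will hide the invoice under the bench ___.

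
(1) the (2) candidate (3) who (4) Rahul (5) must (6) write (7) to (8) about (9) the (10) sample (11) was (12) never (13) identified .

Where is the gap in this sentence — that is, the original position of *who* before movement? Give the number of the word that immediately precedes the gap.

The filler 'who' is interpreted as the object of the preposition 'to'. Wh-movement fronts it, leaving a gap right after 'to':
The candidate who Rahul must write to ___ about the sample was never identified.
'to' is word 7.

7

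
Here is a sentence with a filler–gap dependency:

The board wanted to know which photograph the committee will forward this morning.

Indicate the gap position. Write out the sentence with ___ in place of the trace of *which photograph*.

The board wanted to know which photograph the committee will forward ___ this morning.

In situ: The committee will forward which photograph this morning.
'which photograph' is the direct object of 'forward'. The gap is right after 'forward'.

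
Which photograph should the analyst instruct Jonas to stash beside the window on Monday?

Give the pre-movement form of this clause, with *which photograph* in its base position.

The filler 'which photograph' is interpreted as the direct object of 'stash'. It moves to the left edge, and the trace sits right after 'stash':
Which photograph should the analyst instruct Jonas to stash ___ beside the window on Monday?

The analyst should instruct Jonas to stash which photograph beside the window on Monday.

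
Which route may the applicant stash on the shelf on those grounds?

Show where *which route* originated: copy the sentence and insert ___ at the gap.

Which route may the applicant stash ___ on the shelf on those grounds?

In situ: The applicant may stash which route on the shelf on those grounds.
'which route' functions as the direct object of 'stash'. The gap is right after 'stash'.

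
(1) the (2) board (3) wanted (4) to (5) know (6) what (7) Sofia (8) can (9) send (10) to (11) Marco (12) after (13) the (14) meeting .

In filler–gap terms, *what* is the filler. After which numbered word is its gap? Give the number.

9

Before movement: Sofia can send what to Marco after the meeting.
'what' is the direct object of 'send'. Wh-movement fronts it, leaving a gap right after 'send':
The board wanted to know what Sofia can send ___ to Marco after the meeting.
'send' is word 9.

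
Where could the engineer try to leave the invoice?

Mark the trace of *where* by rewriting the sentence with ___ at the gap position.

In situ: The engineer could try to leave the invoice where.
The filler 'where' is interpreted as the locative complement of 'leave'. The gap is right after 'invoice'.

Where could the engineer try to leave the invoice ___?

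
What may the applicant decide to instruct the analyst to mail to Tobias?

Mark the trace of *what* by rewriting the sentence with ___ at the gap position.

What may the applicant decide to instruct the analyst to mail ___ to Tobias?

In situ: The applicant may decide to instruct the analyst to mail what to Tobias.
'what' functions as the direct object of 'mail'. The gap is right after 'mail'.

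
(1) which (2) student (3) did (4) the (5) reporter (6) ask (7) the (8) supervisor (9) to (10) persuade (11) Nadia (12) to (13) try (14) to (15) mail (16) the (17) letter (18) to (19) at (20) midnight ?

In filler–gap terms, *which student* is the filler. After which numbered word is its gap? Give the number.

18

Underlying clause: The reporter did ask the supervisor to persuade Nadia to try to mail the letter to which student at midnight.
'which student' is the object of the preposition 'to' (recipient of 'mail'). It moves to the left edge, and the trace sits right after 'to':
Which student did the reporter ask the supervisor to persuade Nadia to try to mail the letter to ___ at midnight?
'to' is word 18.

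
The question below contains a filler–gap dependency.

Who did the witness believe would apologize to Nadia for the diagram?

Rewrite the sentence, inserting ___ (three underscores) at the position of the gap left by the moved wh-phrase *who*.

Who did the witness believe ___ would apologize to Nadia for the diagram?

Before movement: The witness did believe who would apologize to Nadia for the diagram.
'who' is the subject of the clause embedded under 'believe'. The gap is right after 'believe'.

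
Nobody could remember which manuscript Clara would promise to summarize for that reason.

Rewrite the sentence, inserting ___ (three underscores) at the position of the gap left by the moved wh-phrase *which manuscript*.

Nobody could remember which manuscript Clara would promise to summarize ___ for that reason.

In situ: Clara would promise to summarize which manuscript for that reason.
'which manuscript' is the direct object of 'summarize'. The gap is right after 'summarize'.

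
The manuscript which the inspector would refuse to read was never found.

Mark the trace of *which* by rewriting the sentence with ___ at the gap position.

The manuscript which the inspector would refuse to read ___ was never found.

The filler 'which' is interpreted as the direct object of 'read'. The gap is right after 'read'.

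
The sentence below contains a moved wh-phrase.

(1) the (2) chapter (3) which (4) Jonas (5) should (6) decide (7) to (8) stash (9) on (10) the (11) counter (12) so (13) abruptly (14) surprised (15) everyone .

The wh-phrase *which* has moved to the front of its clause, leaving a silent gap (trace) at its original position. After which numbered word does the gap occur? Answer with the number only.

8

'which' is the direct object of 'stash'. Wh-movement fronts it, leaving a gap right after 'stash':
The chapter which Jonas should decide to stash ___ on the counter so abruptly surprised everyone.
'stash' is word 8.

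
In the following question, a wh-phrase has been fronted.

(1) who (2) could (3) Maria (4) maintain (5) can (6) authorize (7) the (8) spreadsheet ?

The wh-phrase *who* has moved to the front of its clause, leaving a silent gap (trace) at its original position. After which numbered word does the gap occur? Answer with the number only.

4

Before movement: Maria could maintain who can authorize the spreadsheet.
The filler 'who' is interpreted as the subject of the clause embedded under 'maintain'. Fronting leaves a gap immediately after 'maintain':
Who could Maria maintain ___ can authorize the spreadsheet?
'maintain' is word 4.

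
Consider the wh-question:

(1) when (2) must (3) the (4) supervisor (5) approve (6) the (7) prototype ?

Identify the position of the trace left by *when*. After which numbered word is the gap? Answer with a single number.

7

In situ: The supervisor must approve the prototype when.
'when' is the temporal adjunct. It moves to the left edge, and the trace sits right after 'prototype':
When must the supervisor approve the prototype ___?
'prototype' is word 7.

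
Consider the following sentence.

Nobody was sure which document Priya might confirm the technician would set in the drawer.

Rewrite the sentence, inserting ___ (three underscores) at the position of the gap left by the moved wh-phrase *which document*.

Nobody was sure which document Priya might confirm the technician would set ___ in the drawer.

Underlying clause: Priya might confirm the technician would set which document in the drawer.
'which document' is the direct object of 'set'. The gap is right after 'set'.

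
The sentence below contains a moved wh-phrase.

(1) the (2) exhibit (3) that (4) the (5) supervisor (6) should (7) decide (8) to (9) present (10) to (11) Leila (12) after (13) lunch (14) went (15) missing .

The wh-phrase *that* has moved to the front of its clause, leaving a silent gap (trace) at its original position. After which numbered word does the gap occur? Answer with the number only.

'that' functions as the direct object of 'present'. Wh-movement fronts it, leaving a gap right after 'present':
The exhibit that the supervisor should decide to present ___ to Leila after lunch went missing.
'present' is word 9.

9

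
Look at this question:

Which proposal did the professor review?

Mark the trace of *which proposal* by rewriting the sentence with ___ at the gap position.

Which proposal did the professor review ___?

In situ: The professor did review which proposal.
'which proposal' functions as the direct object of 'review'. The gap is right after 'review'.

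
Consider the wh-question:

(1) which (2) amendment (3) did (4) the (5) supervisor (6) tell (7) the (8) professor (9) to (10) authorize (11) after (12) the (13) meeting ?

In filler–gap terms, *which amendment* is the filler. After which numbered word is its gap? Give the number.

10

Pre-movement form: The supervisor did tell the professor to authorize which amendment after the meeting.
The filler 'which amendment' is interpreted as the direct object of 'authorize'. Wh-movement fronts it, leaving a gap right after 'authorize':
Which amendment did the supervisor tell the professor to authorize ___ after the meeting?
'authorize' is word 10.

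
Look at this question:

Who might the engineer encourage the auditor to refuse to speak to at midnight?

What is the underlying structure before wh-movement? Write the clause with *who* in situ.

The engineer might encourage the auditor to refuse to speak to who at midnight.

'who' functions as the object of the preposition 'to'. Wh-movement fronts it, leaving a gap right after 'to':
Who might the engineer encourage the auditor to refuse to speak to ___ at midnight?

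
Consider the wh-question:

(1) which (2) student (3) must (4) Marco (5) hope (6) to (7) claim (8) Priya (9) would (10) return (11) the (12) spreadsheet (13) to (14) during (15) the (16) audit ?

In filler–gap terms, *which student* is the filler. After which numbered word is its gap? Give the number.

In situ: Marco must hope to claim Priya would return the spreadsheet to which student during the audit.
The filler 'which student' is interpreted as the object of the preposition 'to' (recipient of 'return'). Fronting leaves a gap immediately after 'to':
Which student must Marco hope to claim Priya would return the spreadsheet to ___ during the audit?
'to' is word 13.

13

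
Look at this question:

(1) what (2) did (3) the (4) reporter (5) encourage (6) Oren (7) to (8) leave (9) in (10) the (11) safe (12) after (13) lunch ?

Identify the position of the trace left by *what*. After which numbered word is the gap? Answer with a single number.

Before movement: The reporter did encourage Oren to leave what in the safe after lunch.
'what' functions as the direct object of 'leave'. It moves to the left edge, and the trace sits right after 'leave':
What did the reporter encourage Oren to leave ___ in the safe after lunch?
'leave' is word 8.

8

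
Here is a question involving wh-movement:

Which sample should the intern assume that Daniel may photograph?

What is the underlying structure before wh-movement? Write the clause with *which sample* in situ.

The filler 'which sample' is interpreted as the direct object of 'photograph'. Wh-movement fronts it, leaving a gap right after 'photograph':
Which sample should the intern assume that Daniel may photograph ___?

The intern should assume that Daniel may photograph which sample.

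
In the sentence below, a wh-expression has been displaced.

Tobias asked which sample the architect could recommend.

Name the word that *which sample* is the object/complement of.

recommend

Before movement: The architect could recommend which sample.
The filler 'which sample' is interpreted as the direct object of 'recommend'. It moves to the left edge, and the trace sits right after 'recommend':
Tobias asked which sample the architect could recommend ___.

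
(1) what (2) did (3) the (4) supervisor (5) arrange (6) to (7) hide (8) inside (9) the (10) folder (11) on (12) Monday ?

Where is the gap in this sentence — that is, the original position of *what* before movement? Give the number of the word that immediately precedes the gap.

7

Pre-movement form: The supervisor did arrange to hide what inside the folder on Monday.
'what' is the direct object of 'hide'. It moves to the left edge, and the trace sits right after 'hide':
What did the supervisor arrange to hide ___ inside the folder on Monday?
'hide' is word 7.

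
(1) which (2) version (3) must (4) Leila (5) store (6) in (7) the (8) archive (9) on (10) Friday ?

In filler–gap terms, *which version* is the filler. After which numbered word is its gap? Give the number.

5

Before movement: Leila must store which version in the archive on Friday.
'which version' is the direct object of 'store'. Fronting leaves a gap immediately after 'store':
Which version must Leila store ___ in the archive on Friday?
'store' is word 5.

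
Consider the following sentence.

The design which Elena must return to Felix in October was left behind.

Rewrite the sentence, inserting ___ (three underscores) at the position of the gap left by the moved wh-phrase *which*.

The design which Elena must return ___ to Felix in October was left behind.

'which' is the direct object of 'return'. The gap is right after 'return'.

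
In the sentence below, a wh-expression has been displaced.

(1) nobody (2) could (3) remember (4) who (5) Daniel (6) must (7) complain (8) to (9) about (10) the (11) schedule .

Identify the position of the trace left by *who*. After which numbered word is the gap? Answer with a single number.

8

Underlying clause: Daniel must complain to who about the schedule.
'who' functions as the object of the preposition 'to'. It moves to the left edge, and the trace sits right after 'to':
Nobody could remember who Daniel must complain to ___ about the schedule.
'to' is word 8.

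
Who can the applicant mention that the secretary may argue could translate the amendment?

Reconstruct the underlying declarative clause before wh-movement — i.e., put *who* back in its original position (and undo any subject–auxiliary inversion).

The applicant can mention that the secretary may argue who could translate the amendment.

'who' functions as the subject of the clause embedded under 'argue'. It moves to the left edge, and the trace sits right after 'argue':
Who can the applicant mention that the secretary may argue ___ could translate the amendment?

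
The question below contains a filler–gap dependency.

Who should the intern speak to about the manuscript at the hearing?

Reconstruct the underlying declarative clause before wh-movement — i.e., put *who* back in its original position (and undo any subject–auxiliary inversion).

'who' functions as the object of the preposition 'to'. It moves to the left edge, and the trace sits right after 'to':
Who should the intern speak to ___ about the manuscript at the hearing?

The intern should speak to who about the manuscript at the hearing.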